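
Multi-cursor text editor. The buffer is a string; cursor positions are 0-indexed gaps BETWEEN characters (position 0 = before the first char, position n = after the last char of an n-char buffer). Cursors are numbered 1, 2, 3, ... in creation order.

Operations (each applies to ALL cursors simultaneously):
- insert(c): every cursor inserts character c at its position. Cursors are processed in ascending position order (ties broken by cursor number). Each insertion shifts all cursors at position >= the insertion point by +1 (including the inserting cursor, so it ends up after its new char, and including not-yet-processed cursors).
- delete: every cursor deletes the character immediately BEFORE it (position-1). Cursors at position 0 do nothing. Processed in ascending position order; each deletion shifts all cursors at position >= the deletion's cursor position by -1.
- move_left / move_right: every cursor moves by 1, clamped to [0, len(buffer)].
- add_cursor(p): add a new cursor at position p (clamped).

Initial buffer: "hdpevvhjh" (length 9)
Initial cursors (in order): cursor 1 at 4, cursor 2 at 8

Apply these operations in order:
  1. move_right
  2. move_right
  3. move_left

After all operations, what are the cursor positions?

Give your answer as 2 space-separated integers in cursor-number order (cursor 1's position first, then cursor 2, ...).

After op 1 (move_right): buffer="hdpevvhjh" (len 9), cursors c1@5 c2@9, authorship .........
After op 2 (move_right): buffer="hdpevvhjh" (len 9), cursors c1@6 c2@9, authorship .........
After op 3 (move_left): buffer="hdpevvhjh" (len 9), cursors c1@5 c2@8, authorship .........

Answer: 5 8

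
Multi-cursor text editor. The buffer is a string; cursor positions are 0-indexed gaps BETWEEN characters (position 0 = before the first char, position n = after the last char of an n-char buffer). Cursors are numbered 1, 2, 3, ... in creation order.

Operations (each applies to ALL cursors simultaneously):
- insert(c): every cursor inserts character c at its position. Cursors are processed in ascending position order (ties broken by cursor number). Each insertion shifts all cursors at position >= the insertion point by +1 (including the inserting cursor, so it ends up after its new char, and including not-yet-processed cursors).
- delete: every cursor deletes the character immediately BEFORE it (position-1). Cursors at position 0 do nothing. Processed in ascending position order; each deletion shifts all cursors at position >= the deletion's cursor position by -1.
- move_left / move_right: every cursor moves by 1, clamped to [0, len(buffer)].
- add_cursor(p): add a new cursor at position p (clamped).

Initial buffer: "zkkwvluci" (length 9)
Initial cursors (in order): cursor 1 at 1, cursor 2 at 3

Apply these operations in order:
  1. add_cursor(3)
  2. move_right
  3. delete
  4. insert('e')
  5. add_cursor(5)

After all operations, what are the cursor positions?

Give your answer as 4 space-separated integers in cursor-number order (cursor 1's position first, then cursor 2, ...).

After op 1 (add_cursor(3)): buffer="zkkwvluci" (len 9), cursors c1@1 c2@3 c3@3, authorship .........
After op 2 (move_right): buffer="zkkwvluci" (len 9), cursors c1@2 c2@4 c3@4, authorship .........
After op 3 (delete): buffer="zvluci" (len 6), cursors c1@1 c2@1 c3@1, authorship ......
After op 4 (insert('e')): buffer="zeeevluci" (len 9), cursors c1@4 c2@4 c3@4, authorship .123.....
After op 5 (add_cursor(5)): buffer="zeeevluci" (len 9), cursors c1@4 c2@4 c3@4 c4@5, authorship .123.....

Answer: 4 4 4 5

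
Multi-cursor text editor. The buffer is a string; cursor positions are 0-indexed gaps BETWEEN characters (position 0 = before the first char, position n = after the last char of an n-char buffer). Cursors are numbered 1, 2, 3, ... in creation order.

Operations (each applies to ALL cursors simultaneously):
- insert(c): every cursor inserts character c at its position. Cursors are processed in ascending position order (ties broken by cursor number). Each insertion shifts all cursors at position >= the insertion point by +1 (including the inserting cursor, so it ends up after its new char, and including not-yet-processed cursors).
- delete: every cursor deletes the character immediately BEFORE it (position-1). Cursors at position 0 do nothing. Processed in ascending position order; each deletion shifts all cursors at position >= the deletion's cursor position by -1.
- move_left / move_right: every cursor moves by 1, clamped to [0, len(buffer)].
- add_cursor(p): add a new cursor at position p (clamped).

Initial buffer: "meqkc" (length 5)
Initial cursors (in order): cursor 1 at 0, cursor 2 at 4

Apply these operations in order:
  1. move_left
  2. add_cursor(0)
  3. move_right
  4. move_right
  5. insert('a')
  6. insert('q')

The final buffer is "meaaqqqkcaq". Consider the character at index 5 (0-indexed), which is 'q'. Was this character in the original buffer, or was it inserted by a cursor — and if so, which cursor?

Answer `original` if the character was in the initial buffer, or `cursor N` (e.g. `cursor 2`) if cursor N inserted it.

Answer: cursor 3

Derivation:
After op 1 (move_left): buffer="meqkc" (len 5), cursors c1@0 c2@3, authorship .....
After op 2 (add_cursor(0)): buffer="meqkc" (len 5), cursors c1@0 c3@0 c2@3, authorship .....
After op 3 (move_right): buffer="meqkc" (len 5), cursors c1@1 c3@1 c2@4, authorship .....
After op 4 (move_right): buffer="meqkc" (len 5), cursors c1@2 c3@2 c2@5, authorship .....
After op 5 (insert('a')): buffer="meaaqkca" (len 8), cursors c1@4 c3@4 c2@8, authorship ..13...2
After op 6 (insert('q')): buffer="meaaqqqkcaq" (len 11), cursors c1@6 c3@6 c2@11, authorship ..1313...22
Authorship (.=original, N=cursor N): . . 1 3 1 3 . . . 2 2
Index 5: author = 3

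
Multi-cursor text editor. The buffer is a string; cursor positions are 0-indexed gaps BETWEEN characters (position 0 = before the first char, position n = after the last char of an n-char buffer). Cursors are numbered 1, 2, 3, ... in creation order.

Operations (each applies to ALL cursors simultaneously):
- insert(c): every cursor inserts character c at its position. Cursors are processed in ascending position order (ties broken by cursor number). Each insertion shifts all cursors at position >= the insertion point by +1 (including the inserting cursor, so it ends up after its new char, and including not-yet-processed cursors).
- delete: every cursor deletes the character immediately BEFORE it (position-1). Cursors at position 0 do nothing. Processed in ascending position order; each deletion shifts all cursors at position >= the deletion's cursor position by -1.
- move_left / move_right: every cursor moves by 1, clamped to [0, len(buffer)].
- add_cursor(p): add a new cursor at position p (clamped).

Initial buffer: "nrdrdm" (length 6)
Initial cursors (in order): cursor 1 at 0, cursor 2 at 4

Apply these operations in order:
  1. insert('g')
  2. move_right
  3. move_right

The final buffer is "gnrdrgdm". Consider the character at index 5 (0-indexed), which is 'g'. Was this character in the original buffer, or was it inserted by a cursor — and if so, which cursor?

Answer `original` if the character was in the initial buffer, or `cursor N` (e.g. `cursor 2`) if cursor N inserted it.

Answer: cursor 2

Derivation:
After op 1 (insert('g')): buffer="gnrdrgdm" (len 8), cursors c1@1 c2@6, authorship 1....2..
After op 2 (move_right): buffer="gnrdrgdm" (len 8), cursors c1@2 c2@7, authorship 1....2..
After op 3 (move_right): buffer="gnrdrgdm" (len 8), cursors c1@3 c2@8, authorship 1....2..
Authorship (.=original, N=cursor N): 1 . . . . 2 . .
Index 5: author = 2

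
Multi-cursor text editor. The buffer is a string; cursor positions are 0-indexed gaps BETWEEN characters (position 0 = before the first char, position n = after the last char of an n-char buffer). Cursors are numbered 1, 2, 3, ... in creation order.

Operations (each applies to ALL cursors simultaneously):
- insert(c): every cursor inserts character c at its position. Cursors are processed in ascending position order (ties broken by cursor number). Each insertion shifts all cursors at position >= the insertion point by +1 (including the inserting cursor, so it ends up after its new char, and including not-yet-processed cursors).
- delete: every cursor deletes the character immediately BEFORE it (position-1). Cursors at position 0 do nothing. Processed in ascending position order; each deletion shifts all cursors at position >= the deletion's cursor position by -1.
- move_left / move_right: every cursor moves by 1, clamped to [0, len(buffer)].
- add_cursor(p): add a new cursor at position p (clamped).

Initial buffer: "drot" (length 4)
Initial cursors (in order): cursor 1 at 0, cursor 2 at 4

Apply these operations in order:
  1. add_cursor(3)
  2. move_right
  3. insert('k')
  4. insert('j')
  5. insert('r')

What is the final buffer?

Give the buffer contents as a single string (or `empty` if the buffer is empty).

After op 1 (add_cursor(3)): buffer="drot" (len 4), cursors c1@0 c3@3 c2@4, authorship ....
After op 2 (move_right): buffer="drot" (len 4), cursors c1@1 c2@4 c3@4, authorship ....
After op 3 (insert('k')): buffer="dkrotkk" (len 7), cursors c1@2 c2@7 c3@7, authorship .1...23
After op 4 (insert('j')): buffer="dkjrotkkjj" (len 10), cursors c1@3 c2@10 c3@10, authorship .11...2323
After op 5 (insert('r')): buffer="dkjrrotkkjjrr" (len 13), cursors c1@4 c2@13 c3@13, authorship .111...232323

Answer: dkjrrotkkjjrr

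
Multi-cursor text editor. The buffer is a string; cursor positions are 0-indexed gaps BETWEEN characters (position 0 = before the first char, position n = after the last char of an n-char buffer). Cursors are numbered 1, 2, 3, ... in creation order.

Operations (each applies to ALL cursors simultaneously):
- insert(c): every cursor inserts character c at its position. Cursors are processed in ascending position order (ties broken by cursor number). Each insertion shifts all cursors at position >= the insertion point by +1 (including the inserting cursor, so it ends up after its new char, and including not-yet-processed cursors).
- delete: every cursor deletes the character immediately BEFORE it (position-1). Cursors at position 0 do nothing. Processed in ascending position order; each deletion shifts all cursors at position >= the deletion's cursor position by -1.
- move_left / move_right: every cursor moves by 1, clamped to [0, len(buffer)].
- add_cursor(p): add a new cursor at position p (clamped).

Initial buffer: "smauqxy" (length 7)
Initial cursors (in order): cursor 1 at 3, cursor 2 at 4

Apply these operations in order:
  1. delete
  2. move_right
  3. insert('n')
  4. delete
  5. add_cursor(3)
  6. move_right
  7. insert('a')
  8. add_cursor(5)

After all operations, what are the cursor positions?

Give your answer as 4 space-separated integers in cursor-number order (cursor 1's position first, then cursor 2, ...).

Answer: 7 7 7 5

Derivation:
After op 1 (delete): buffer="smqxy" (len 5), cursors c1@2 c2@2, authorship .....
After op 2 (move_right): buffer="smqxy" (len 5), cursors c1@3 c2@3, authorship .....
After op 3 (insert('n')): buffer="smqnnxy" (len 7), cursors c1@5 c2@5, authorship ...12..
After op 4 (delete): buffer="smqxy" (len 5), cursors c1@3 c2@3, authorship .....
After op 5 (add_cursor(3)): buffer="smqxy" (len 5), cursors c1@3 c2@3 c3@3, authorship .....
After op 6 (move_right): buffer="smqxy" (len 5), cursors c1@4 c2@4 c3@4, authorship .....
After op 7 (insert('a')): buffer="smqxaaay" (len 8), cursors c1@7 c2@7 c3@7, authorship ....123.
After op 8 (add_cursor(5)): buffer="smqxaaay" (len 8), cursors c4@5 c1@7 c2@7 c3@7, authorship ....123.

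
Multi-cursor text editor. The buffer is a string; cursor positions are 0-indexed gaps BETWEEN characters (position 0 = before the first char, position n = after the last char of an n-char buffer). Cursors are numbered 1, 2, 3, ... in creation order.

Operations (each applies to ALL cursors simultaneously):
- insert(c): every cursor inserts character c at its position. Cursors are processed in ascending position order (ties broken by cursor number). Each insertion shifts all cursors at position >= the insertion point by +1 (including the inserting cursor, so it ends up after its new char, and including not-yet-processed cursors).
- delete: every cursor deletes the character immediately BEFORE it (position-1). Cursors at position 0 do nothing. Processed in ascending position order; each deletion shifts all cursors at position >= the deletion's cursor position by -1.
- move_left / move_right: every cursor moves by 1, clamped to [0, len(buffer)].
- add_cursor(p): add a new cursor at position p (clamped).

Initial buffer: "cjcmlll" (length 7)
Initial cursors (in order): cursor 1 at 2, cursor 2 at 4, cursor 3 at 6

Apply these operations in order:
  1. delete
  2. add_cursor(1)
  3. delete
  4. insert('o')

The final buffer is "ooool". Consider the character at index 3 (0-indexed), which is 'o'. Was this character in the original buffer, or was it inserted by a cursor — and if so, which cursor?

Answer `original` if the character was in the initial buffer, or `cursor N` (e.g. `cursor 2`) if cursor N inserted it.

Answer: cursor 4

Derivation:
After op 1 (delete): buffer="ccll" (len 4), cursors c1@1 c2@2 c3@3, authorship ....
After op 2 (add_cursor(1)): buffer="ccll" (len 4), cursors c1@1 c4@1 c2@2 c3@3, authorship ....
After op 3 (delete): buffer="l" (len 1), cursors c1@0 c2@0 c3@0 c4@0, authorship .
After op 4 (insert('o')): buffer="ooool" (len 5), cursors c1@4 c2@4 c3@4 c4@4, authorship 1234.
Authorship (.=original, N=cursor N): 1 2 3 4 .
Index 3: author = 4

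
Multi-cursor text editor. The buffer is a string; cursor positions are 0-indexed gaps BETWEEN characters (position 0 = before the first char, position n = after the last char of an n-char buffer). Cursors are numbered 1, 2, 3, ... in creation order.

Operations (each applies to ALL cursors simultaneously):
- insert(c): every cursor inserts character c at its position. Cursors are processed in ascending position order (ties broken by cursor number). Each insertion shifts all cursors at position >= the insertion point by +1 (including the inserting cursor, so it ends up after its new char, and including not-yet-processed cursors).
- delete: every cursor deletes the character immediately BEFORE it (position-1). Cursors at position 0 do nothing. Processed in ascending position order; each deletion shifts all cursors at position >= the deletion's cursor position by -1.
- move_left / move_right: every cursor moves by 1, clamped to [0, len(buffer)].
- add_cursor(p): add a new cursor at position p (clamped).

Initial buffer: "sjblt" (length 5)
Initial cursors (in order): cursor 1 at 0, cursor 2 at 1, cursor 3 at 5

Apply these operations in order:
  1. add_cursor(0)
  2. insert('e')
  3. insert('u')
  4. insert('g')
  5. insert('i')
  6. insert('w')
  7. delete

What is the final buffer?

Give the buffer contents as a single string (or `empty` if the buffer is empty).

Answer: eeuuggiiseugijblteugi

Derivation:
After op 1 (add_cursor(0)): buffer="sjblt" (len 5), cursors c1@0 c4@0 c2@1 c3@5, authorship .....
After op 2 (insert('e')): buffer="eesejblte" (len 9), cursors c1@2 c4@2 c2@4 c3@9, authorship 14.2....3
After op 3 (insert('u')): buffer="eeuuseujblteu" (len 13), cursors c1@4 c4@4 c2@7 c3@13, authorship 1414.22....33
After op 4 (insert('g')): buffer="eeuuggseugjblteug" (len 17), cursors c1@6 c4@6 c2@10 c3@17, authorship 141414.222....333
After op 5 (insert('i')): buffer="eeuuggiiseugijblteugi" (len 21), cursors c1@8 c4@8 c2@13 c3@21, authorship 14141414.2222....3333
After op 6 (insert('w')): buffer="eeuuggiiwwseugiwjblteugiw" (len 25), cursors c1@10 c4@10 c2@16 c3@25, authorship 1414141414.22222....33333
After op 7 (delete): buffer="eeuuggiiseugijblteugi" (len 21), cursors c1@8 c4@8 c2@13 c3@21, authorship 14141414.2222....3333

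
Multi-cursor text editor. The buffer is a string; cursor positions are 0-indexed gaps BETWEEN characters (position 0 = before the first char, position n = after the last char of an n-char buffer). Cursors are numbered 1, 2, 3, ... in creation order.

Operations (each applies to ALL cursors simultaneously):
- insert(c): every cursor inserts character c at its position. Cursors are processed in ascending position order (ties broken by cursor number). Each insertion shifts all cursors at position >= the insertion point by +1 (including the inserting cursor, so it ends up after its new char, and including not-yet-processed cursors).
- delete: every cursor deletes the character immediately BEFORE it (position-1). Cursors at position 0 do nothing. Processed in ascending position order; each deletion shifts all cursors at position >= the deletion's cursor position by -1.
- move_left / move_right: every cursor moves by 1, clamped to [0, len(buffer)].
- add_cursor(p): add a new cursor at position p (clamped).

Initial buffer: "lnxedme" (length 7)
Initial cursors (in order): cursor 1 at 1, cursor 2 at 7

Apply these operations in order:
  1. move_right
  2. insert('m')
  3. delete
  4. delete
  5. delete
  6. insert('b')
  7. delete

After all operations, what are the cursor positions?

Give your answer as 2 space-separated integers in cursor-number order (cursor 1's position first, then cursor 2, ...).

After op 1 (move_right): buffer="lnxedme" (len 7), cursors c1@2 c2@7, authorship .......
After op 2 (insert('m')): buffer="lnmxedmem" (len 9), cursors c1@3 c2@9, authorship ..1.....2
After op 3 (delete): buffer="lnxedme" (len 7), cursors c1@2 c2@7, authorship .......
After op 4 (delete): buffer="lxedm" (len 5), cursors c1@1 c2@5, authorship .....
After op 5 (delete): buffer="xed" (len 3), cursors c1@0 c2@3, authorship ...
After op 6 (insert('b')): buffer="bxedb" (len 5), cursors c1@1 c2@5, authorship 1...2
After op 7 (delete): buffer="xed" (len 3), cursors c1@0 c2@3, authorship ...

Answer: 0 3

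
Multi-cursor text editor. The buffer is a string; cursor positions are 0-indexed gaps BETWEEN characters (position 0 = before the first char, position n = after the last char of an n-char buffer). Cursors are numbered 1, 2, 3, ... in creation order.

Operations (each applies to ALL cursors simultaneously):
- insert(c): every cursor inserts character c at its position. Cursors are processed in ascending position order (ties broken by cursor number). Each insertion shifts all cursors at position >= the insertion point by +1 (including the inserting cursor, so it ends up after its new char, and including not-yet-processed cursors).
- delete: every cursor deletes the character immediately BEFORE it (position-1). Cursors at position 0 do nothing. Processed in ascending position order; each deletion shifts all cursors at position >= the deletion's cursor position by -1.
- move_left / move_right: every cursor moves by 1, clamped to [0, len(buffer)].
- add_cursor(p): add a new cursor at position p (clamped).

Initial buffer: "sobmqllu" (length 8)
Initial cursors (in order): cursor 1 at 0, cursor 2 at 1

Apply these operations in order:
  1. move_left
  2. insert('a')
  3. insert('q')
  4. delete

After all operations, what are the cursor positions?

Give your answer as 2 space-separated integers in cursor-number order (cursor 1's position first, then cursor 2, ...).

After op 1 (move_left): buffer="sobmqllu" (len 8), cursors c1@0 c2@0, authorship ........
After op 2 (insert('a')): buffer="aasobmqllu" (len 10), cursors c1@2 c2@2, authorship 12........
After op 3 (insert('q')): buffer="aaqqsobmqllu" (len 12), cursors c1@4 c2@4, authorship 1212........
After op 4 (delete): buffer="aasobmqllu" (len 10), cursors c1@2 c2@2, authorship 12........

Answer: 2 2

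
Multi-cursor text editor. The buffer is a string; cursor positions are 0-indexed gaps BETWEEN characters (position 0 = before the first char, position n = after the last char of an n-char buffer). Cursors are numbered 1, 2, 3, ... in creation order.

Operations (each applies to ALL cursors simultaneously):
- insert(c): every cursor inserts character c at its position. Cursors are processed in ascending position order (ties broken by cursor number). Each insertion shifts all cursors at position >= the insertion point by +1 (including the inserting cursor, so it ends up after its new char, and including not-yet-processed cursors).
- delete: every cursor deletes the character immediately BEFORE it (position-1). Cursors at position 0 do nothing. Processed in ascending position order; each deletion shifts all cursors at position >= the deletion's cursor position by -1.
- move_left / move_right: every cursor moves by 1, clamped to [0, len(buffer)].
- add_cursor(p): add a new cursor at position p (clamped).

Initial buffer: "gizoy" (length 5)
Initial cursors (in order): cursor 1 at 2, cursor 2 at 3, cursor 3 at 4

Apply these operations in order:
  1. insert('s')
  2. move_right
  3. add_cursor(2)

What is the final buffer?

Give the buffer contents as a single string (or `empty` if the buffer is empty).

After op 1 (insert('s')): buffer="giszsosy" (len 8), cursors c1@3 c2@5 c3@7, authorship ..1.2.3.
After op 2 (move_right): buffer="giszsosy" (len 8), cursors c1@4 c2@6 c3@8, authorship ..1.2.3.
After op 3 (add_cursor(2)): buffer="giszsosy" (len 8), cursors c4@2 c1@4 c2@6 c3@8, authorship ..1.2.3.

Answer: giszsosy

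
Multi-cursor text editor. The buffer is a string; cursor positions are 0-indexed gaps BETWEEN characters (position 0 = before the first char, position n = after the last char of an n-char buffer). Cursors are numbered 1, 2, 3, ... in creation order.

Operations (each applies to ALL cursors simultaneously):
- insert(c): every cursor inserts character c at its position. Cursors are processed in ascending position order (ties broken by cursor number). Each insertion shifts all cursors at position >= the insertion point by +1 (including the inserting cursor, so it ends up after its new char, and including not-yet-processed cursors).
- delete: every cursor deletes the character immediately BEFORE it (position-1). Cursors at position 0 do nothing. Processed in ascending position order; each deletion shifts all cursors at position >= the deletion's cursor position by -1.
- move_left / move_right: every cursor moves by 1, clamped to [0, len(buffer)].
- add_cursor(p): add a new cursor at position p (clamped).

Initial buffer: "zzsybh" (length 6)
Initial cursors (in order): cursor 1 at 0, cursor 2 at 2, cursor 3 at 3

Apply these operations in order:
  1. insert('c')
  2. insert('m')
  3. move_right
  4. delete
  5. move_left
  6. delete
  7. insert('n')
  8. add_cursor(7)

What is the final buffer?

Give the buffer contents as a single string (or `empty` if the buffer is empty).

After op 1 (insert('c')): buffer="czzcscybh" (len 9), cursors c1@1 c2@4 c3@6, authorship 1..2.3...
After op 2 (insert('m')): buffer="cmzzcmscmybh" (len 12), cursors c1@2 c2@6 c3@9, authorship 11..22.33...
After op 3 (move_right): buffer="cmzzcmscmybh" (len 12), cursors c1@3 c2@7 c3@10, authorship 11..22.33...
After op 4 (delete): buffer="cmzcmcmbh" (len 9), cursors c1@2 c2@5 c3@7, authorship 11.2233..
After op 5 (move_left): buffer="cmzcmcmbh" (len 9), cursors c1@1 c2@4 c3@6, authorship 11.2233..
After op 6 (delete): buffer="mzmmbh" (len 6), cursors c1@0 c2@2 c3@3, authorship 1.23..
After op 7 (insert('n')): buffer="nmznmnmbh" (len 9), cursors c1@1 c2@4 c3@6, authorship 11.2233..
After op 8 (add_cursor(7)): buffer="nmznmnmbh" (len 9), cursors c1@1 c2@4 c3@6 c4@7, authorship 11.2233..

Answer: nmznmnmbh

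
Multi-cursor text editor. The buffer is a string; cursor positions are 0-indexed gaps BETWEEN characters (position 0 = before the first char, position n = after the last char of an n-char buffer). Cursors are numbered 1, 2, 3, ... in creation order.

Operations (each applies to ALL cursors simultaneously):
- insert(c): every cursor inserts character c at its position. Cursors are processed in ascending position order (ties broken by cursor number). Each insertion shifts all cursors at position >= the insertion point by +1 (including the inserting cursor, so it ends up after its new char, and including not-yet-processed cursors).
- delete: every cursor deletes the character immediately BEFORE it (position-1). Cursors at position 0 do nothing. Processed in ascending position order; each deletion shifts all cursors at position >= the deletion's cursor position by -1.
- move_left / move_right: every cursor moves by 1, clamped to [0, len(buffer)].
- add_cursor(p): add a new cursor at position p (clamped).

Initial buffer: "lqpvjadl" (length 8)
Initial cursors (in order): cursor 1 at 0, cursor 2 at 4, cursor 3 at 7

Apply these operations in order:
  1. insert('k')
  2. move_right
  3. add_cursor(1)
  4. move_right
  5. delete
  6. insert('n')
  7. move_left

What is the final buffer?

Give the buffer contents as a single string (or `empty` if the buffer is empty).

After op 1 (insert('k')): buffer="klqpvkjadkl" (len 11), cursors c1@1 c2@6 c3@10, authorship 1....2...3.
After op 2 (move_right): buffer="klqpvkjadkl" (len 11), cursors c1@2 c2@7 c3@11, authorship 1....2...3.
After op 3 (add_cursor(1)): buffer="klqpvkjadkl" (len 11), cursors c4@1 c1@2 c2@7 c3@11, authorship 1....2...3.
After op 4 (move_right): buffer="klqpvkjadkl" (len 11), cursors c4@2 c1@3 c2@8 c3@11, authorship 1....2...3.
After op 5 (delete): buffer="kpvkjdk" (len 7), cursors c1@1 c4@1 c2@5 c3@7, authorship 1..2..3
After op 6 (insert('n')): buffer="knnpvkjndkn" (len 11), cursors c1@3 c4@3 c2@8 c3@11, authorship 114..2.2.33
After op 7 (move_left): buffer="knnpvkjndkn" (len 11), cursors c1@2 c4@2 c2@7 c3@10, authorship 114..2.2.33

Answer: knnpvkjndkn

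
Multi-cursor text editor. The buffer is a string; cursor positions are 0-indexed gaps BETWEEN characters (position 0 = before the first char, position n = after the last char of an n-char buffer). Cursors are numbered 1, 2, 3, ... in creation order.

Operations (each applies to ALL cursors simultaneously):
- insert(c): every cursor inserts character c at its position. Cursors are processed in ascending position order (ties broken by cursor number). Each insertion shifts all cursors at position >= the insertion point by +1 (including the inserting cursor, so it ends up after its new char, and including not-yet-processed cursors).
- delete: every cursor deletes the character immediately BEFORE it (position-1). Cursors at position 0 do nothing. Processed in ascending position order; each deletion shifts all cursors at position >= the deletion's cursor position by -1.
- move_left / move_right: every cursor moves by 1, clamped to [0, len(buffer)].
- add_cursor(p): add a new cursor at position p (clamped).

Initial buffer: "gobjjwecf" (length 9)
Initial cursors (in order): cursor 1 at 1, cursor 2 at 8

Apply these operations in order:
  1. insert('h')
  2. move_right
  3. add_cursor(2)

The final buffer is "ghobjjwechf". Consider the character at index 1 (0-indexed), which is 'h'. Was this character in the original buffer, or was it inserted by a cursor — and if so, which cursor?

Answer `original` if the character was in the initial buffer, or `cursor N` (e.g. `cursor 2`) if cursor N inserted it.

After op 1 (insert('h')): buffer="ghobjjwechf" (len 11), cursors c1@2 c2@10, authorship .1.......2.
After op 2 (move_right): buffer="ghobjjwechf" (len 11), cursors c1@3 c2@11, authorship .1.......2.
After op 3 (add_cursor(2)): buffer="ghobjjwechf" (len 11), cursors c3@2 c1@3 c2@11, authorship .1.......2.
Authorship (.=original, N=cursor N): . 1 . . . . . . . 2 .
Index 1: author = 1

Answer: cursor 1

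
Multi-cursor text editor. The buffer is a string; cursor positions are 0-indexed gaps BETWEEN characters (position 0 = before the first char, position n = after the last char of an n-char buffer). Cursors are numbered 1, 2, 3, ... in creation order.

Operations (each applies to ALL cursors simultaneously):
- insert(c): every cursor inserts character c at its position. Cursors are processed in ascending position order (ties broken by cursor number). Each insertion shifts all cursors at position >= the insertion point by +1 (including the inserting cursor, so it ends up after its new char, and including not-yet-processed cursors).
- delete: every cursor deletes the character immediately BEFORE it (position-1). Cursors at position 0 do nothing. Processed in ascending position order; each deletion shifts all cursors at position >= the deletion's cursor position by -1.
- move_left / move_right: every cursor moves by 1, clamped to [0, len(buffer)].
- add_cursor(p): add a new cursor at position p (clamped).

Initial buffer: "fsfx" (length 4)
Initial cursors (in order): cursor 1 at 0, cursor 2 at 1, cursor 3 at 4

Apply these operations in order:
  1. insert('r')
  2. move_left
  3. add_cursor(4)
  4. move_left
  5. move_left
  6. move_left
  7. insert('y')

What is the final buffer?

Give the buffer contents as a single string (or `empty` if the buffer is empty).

Answer: yyryfrysfxr

Derivation:
After op 1 (insert('r')): buffer="rfrsfxr" (len 7), cursors c1@1 c2@3 c3@7, authorship 1.2...3
After op 2 (move_left): buffer="rfrsfxr" (len 7), cursors c1@0 c2@2 c3@6, authorship 1.2...3
After op 3 (add_cursor(4)): buffer="rfrsfxr" (len 7), cursors c1@0 c2@2 c4@4 c3@6, authorship 1.2...3
After op 4 (move_left): buffer="rfrsfxr" (len 7), cursors c1@0 c2@1 c4@3 c3@5, authorship 1.2...3
After op 5 (move_left): buffer="rfrsfxr" (len 7), cursors c1@0 c2@0 c4@2 c3@4, authorship 1.2...3
After op 6 (move_left): buffer="rfrsfxr" (len 7), cursors c1@0 c2@0 c4@1 c3@3, authorship 1.2...3
After op 7 (insert('y')): buffer="yyryfrysfxr" (len 11), cursors c1@2 c2@2 c4@4 c3@7, authorship 1214.23...3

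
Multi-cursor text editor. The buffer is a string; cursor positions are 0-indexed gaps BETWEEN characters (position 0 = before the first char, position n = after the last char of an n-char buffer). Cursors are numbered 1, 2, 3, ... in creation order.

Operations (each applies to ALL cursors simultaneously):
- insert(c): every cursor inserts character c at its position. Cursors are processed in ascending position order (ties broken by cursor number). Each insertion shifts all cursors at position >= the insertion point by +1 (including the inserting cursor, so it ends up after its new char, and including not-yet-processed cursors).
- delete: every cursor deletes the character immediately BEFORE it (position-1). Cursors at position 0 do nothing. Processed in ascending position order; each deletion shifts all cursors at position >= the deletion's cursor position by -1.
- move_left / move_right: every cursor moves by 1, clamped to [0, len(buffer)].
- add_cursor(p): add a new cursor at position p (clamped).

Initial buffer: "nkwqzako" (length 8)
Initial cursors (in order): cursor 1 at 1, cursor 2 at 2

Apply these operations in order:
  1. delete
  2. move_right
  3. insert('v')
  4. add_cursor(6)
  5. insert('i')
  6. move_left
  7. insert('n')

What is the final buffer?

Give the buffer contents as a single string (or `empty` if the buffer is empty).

Answer: wvvinniqzaniko

Derivation:
After op 1 (delete): buffer="wqzako" (len 6), cursors c1@0 c2@0, authorship ......
After op 2 (move_right): buffer="wqzako" (len 6), cursors c1@1 c2@1, authorship ......
After op 3 (insert('v')): buffer="wvvqzako" (len 8), cursors c1@3 c2@3, authorship .12.....
After op 4 (add_cursor(6)): buffer="wvvqzako" (len 8), cursors c1@3 c2@3 c3@6, authorship .12.....
After op 5 (insert('i')): buffer="wvviiqzaiko" (len 11), cursors c1@5 c2@5 c3@9, authorship .1212...3..
After op 6 (move_left): buffer="wvviiqzaiko" (len 11), cursors c1@4 c2@4 c3@8, authorship .1212...3..
After op 7 (insert('n')): buffer="wvvinniqzaniko" (len 14), cursors c1@6 c2@6 c3@11, authorship .121122...33..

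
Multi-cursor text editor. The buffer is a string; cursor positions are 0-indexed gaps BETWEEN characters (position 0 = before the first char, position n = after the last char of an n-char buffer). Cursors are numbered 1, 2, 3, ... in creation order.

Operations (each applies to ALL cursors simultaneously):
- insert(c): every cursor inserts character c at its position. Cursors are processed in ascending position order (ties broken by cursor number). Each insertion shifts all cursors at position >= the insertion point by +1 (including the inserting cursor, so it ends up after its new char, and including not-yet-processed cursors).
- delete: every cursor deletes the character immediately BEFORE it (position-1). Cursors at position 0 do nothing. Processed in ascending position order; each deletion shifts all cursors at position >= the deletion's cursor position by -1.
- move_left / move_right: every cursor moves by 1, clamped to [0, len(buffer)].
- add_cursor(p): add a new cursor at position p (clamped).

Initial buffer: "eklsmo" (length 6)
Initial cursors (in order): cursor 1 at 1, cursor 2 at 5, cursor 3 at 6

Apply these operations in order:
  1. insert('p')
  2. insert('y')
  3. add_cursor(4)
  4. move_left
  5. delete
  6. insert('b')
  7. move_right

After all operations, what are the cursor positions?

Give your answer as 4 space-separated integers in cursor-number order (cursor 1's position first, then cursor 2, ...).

Answer: 4 9 12 4

Derivation:
After op 1 (insert('p')): buffer="epklsmpop" (len 9), cursors c1@2 c2@7 c3@9, authorship .1....2.3
After op 2 (insert('y')): buffer="epyklsmpyopy" (len 12), cursors c1@3 c2@9 c3@12, authorship .11....22.33
After op 3 (add_cursor(4)): buffer="epyklsmpyopy" (len 12), cursors c1@3 c4@4 c2@9 c3@12, authorship .11....22.33
After op 4 (move_left): buffer="epyklsmpyopy" (len 12), cursors c1@2 c4@3 c2@8 c3@11, authorship .11....22.33
After op 5 (delete): buffer="eklsmyoy" (len 8), cursors c1@1 c4@1 c2@5 c3@7, authorship .....2.3
After op 6 (insert('b')): buffer="ebbklsmbyoby" (len 12), cursors c1@3 c4@3 c2@8 c3@11, authorship .14....22.33
After op 7 (move_right): buffer="ebbklsmbyoby" (len 12), cursors c1@4 c4@4 c2@9 c3@12, authorship .14....22.33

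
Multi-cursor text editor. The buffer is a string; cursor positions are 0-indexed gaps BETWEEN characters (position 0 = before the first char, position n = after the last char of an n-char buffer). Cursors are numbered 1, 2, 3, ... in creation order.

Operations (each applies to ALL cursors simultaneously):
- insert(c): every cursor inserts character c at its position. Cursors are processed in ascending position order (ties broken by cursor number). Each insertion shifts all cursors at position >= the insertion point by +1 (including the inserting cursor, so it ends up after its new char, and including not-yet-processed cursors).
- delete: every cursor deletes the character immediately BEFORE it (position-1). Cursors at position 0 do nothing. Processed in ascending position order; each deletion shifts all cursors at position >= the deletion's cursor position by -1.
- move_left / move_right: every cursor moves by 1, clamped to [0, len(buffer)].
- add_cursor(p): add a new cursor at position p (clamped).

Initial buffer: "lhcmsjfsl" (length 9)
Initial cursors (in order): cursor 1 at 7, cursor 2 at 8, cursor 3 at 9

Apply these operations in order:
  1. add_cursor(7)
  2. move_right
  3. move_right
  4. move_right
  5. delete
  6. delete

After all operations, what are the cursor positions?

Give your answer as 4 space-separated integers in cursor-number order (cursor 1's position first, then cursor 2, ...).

Answer: 1 1 1 1

Derivation:
After op 1 (add_cursor(7)): buffer="lhcmsjfsl" (len 9), cursors c1@7 c4@7 c2@8 c3@9, authorship .........
After op 2 (move_right): buffer="lhcmsjfsl" (len 9), cursors c1@8 c4@8 c2@9 c3@9, authorship .........
After op 3 (move_right): buffer="lhcmsjfsl" (len 9), cursors c1@9 c2@9 c3@9 c4@9, authorship .........
After op 4 (move_right): buffer="lhcmsjfsl" (len 9), cursors c1@9 c2@9 c3@9 c4@9, authorship .........
After op 5 (delete): buffer="lhcms" (len 5), cursors c1@5 c2@5 c3@5 c4@5, authorship .....
After op 6 (delete): buffer="l" (len 1), cursors c1@1 c2@1 c3@1 c4@1, authorship .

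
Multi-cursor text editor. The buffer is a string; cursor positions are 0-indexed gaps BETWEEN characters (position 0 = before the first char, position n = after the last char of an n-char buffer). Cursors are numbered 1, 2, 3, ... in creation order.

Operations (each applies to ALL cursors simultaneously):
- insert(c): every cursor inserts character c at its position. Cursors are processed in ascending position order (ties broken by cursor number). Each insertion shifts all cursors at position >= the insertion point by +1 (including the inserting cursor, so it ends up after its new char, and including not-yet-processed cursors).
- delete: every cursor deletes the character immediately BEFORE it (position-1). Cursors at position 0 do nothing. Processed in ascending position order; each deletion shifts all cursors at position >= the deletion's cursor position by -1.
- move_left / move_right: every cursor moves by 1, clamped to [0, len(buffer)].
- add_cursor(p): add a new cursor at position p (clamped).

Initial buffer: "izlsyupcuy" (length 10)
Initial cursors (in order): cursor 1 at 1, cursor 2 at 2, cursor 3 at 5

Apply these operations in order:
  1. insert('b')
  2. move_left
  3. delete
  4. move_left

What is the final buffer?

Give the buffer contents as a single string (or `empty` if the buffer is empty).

Answer: bblsbupcuy

Derivation:
After op 1 (insert('b')): buffer="ibzblsybupcuy" (len 13), cursors c1@2 c2@4 c3@8, authorship .1.2...3.....
After op 2 (move_left): buffer="ibzblsybupcuy" (len 13), cursors c1@1 c2@3 c3@7, authorship .1.2...3.....
After op 3 (delete): buffer="bblsbupcuy" (len 10), cursors c1@0 c2@1 c3@4, authorship 12..3.....
After op 4 (move_left): buffer="bblsbupcuy" (len 10), cursors c1@0 c2@0 c3@3, authorship 12..3.....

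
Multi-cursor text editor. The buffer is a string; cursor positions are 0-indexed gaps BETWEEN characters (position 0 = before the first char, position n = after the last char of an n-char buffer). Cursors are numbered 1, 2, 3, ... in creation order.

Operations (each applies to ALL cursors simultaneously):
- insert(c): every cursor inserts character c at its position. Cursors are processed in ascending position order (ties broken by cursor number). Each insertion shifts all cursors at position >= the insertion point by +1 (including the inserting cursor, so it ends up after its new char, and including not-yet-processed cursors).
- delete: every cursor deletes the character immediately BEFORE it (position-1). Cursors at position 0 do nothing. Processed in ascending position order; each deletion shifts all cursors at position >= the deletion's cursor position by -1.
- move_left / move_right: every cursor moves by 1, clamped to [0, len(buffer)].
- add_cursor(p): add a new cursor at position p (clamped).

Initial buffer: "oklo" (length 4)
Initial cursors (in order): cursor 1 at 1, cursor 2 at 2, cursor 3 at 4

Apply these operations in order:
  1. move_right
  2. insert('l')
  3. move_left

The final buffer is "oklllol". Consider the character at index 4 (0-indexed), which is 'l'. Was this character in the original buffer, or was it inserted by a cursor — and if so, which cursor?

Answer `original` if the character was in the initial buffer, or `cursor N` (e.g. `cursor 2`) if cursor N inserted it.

After op 1 (move_right): buffer="oklo" (len 4), cursors c1@2 c2@3 c3@4, authorship ....
After op 2 (insert('l')): buffer="oklllol" (len 7), cursors c1@3 c2@5 c3@7, authorship ..1.2.3
After op 3 (move_left): buffer="oklllol" (len 7), cursors c1@2 c2@4 c3@6, authorship ..1.2.3
Authorship (.=original, N=cursor N): . . 1 . 2 . 3
Index 4: author = 2

Answer: cursor 2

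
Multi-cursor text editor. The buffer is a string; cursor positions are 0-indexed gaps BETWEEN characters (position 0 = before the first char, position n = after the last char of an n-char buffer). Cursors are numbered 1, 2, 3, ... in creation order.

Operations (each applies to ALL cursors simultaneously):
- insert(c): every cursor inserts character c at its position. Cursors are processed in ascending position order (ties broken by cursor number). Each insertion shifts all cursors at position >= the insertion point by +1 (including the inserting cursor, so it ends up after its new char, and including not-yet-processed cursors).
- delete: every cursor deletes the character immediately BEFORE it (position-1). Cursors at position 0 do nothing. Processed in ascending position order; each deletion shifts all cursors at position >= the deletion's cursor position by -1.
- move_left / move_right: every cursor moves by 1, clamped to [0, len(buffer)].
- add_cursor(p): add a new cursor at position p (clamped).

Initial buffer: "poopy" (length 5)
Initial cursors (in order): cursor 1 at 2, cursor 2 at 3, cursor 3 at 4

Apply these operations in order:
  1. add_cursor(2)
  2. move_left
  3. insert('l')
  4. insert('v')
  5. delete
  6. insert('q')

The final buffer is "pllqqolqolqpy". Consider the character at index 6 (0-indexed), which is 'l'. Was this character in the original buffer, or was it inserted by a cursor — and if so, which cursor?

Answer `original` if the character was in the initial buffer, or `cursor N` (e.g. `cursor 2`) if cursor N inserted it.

Answer: cursor 2

Derivation:
After op 1 (add_cursor(2)): buffer="poopy" (len 5), cursors c1@2 c4@2 c2@3 c3@4, authorship .....
After op 2 (move_left): buffer="poopy" (len 5), cursors c1@1 c4@1 c2@2 c3@3, authorship .....
After op 3 (insert('l')): buffer="pllololpy" (len 9), cursors c1@3 c4@3 c2@5 c3@7, authorship .14.2.3..
After op 4 (insert('v')): buffer="pllvvolvolvpy" (len 13), cursors c1@5 c4@5 c2@8 c3@11, authorship .1414.22.33..
After op 5 (delete): buffer="pllololpy" (len 9), cursors c1@3 c4@3 c2@5 c3@7, authorship .14.2.3..
After op 6 (insert('q')): buffer="pllqqolqolqpy" (len 13), cursors c1@5 c4@5 c2@8 c3@11, authorship .1414.22.33..
Authorship (.=original, N=cursor N): . 1 4 1 4 . 2 2 . 3 3 . .
Index 6: author = 2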